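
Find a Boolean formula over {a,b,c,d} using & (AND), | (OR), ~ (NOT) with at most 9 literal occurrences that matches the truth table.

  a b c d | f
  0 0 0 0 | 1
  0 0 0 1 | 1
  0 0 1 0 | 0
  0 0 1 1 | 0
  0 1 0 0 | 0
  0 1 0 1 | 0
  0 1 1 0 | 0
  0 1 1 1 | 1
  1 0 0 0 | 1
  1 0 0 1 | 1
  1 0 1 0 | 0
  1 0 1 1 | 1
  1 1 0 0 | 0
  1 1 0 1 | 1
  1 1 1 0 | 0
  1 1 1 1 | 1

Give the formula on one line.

  ~b = 1111000011110000
  ~c = 1100110011001100
  (~b & ~c) = 1100000011000000
  (d & b) = 0000010100000101
  ~a = 1111111100000000
  (~a & c) = 0011001100000000
  ((d & b) & (~a & c)) = 0000000100000000
  ((~b & ~c) | ((d & b) & (~a & c))) = 1100000111000000
  (a & d) = 0000000001010101
  (((~b & ~c) | ((d & b) & (~a & c))) | (a & d)) = 1100000111010101

(((~b & ~c) | ((d & b) & (~a & c))) | (a & d))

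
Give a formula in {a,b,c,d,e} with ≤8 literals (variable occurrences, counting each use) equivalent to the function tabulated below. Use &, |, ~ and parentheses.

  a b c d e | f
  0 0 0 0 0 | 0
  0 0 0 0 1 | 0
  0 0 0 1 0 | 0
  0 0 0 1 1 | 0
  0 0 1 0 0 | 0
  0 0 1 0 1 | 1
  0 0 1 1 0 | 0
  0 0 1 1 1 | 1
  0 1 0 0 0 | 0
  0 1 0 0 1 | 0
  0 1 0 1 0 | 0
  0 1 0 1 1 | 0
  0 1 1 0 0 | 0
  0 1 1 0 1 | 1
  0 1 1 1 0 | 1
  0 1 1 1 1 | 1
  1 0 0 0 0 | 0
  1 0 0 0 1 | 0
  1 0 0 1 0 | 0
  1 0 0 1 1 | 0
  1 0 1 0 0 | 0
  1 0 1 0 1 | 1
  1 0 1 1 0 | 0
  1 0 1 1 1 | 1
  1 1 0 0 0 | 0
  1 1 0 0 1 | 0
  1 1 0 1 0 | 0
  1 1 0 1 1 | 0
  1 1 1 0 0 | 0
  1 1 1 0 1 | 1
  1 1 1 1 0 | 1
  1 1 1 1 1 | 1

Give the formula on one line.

  ~e = 10101010101010101010101010101010
  (d & b) = 00000000001100110000000000110011
  (~e & (d & b)) = 00000000001000100000000000100010
  (e | (~e & (d & b))) = 01010101011101110101010101110111
  (c & (e | (~e & (d & b)))) = 00000101000001110000010100000111

(c & (e | (~e & (d & b))))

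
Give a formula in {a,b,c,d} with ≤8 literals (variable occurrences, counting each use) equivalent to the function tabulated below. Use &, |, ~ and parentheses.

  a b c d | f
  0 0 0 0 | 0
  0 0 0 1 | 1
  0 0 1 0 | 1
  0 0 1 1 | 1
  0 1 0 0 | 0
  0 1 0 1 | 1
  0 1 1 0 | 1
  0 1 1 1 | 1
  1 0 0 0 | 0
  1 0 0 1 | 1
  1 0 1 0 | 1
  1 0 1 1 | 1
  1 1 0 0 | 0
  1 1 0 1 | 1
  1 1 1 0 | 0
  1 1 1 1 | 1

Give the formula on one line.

  ~b = 1111000011110000
  (d | ~b) = 1111010111110101
  ~a = 1111111100000000
  (c & ~a) = 0011001100000000
  ((c & ~a) | ~b) = 1111001111110000
  ~c = 1100110011001100
  (((c & ~a) | ~b) | ~c) = 1111111111111100
  ((d | ~b) | (((c & ~a) | ~b) | ~c)) = 1111111111111101
  (c | d) = 0111011101110111
  (((d | ~b) | (((c & ~a) | ~b) | ~c)) & (c | d)) = 0111011101110101

(((d | ~b) | (((c & ~a) | ~b) | ~c)) & (c | d))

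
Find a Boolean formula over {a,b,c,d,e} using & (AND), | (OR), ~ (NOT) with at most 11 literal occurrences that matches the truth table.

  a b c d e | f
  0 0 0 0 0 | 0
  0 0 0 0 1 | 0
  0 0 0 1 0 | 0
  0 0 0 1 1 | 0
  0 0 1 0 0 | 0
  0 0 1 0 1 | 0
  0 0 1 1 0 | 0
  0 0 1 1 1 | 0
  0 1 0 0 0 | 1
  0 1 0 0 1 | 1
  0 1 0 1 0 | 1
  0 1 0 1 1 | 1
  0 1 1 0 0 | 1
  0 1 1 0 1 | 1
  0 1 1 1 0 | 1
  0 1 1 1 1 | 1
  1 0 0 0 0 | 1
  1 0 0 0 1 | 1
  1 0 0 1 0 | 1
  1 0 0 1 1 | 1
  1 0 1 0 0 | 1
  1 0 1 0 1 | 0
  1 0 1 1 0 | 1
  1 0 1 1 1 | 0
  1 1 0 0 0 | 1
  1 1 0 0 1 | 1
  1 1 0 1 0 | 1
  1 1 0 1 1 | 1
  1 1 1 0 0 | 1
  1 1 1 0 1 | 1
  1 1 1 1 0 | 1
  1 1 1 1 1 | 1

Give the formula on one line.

((~c | ((b | (~e & (b | c))) & c)) & (a | b))

  ~c = 11110000111100001111000011110000
  ~e = 10101010101010101010101010101010
  (b | c) = 00001111111111110000111111111111
  (~e & (b | c)) = 00001010101010100000101010101010
  (b | (~e & (b | c))) = 00001010111111110000101011111111
  ((b | (~e & (b | c))) & c) = 00001010000011110000101000001111
  (~c | ((b | (~e & (b | c))) & c)) = 11111010111111111111101011111111
  (a | b) = 00000000111111111111111111111111
  ((~c | ((b | (~e & (b | c))) & c)) & (a | b)) = 00000000111111111111101011111111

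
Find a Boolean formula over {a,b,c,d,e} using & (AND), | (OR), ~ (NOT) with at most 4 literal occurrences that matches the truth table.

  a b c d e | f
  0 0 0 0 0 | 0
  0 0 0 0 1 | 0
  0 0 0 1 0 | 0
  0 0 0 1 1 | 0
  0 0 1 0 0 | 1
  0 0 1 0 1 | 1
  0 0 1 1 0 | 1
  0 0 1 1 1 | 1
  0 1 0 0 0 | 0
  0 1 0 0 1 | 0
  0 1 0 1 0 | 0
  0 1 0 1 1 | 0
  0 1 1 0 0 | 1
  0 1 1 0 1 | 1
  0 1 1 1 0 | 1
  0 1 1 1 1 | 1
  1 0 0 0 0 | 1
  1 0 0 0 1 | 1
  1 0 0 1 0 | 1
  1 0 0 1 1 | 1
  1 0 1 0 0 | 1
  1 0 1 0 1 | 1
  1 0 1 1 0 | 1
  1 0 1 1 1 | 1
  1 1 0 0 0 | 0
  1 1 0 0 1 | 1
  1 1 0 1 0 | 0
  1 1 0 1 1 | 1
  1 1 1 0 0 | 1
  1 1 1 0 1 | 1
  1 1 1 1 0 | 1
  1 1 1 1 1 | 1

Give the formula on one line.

  ~b = 11111111000000001111111100000000
  (e | ~b) = 11111111010101011111111101010101
  ((e | ~b) & a) = 00000000000000001111111101010101
  (c | ((e | ~b) & a)) = 00001111000011111111111101011111

(c | ((e | ~b) & a))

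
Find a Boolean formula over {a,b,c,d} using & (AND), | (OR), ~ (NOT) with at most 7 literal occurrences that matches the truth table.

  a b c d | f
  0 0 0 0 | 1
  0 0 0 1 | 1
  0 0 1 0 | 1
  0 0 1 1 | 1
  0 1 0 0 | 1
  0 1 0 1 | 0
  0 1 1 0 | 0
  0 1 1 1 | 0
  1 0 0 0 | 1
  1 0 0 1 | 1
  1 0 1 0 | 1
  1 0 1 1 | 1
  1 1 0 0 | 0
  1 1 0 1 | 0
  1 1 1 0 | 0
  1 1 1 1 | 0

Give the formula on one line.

(((~c | d) & ((b | c) & (~d & ~a))) | ~b)

  ~c = 1100110011001100
  (~c | d) = 1101110111011101
  (b | c) = 0011111100111111
  ~d = 1010101010101010
  ~a = 1111111100000000
  (~d & ~a) = 1010101000000000
  ((b | c) & (~d & ~a)) = 0010101000000000
  ((~c | d) & ((b | c) & (~d & ~a))) = 0000100000000000
  ~b = 1111000011110000
  (((~c | d) & ((b | c) & (~d & ~a))) | ~b) = 1111100011110000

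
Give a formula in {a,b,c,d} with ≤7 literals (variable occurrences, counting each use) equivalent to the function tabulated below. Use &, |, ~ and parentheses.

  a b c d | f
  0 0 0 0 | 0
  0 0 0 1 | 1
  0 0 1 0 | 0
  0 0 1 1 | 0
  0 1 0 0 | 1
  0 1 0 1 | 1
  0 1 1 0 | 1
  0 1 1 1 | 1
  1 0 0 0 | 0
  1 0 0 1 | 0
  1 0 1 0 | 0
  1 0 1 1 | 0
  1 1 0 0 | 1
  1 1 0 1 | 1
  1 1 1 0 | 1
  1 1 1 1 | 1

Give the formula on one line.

(((~a & (~c | b)) & d) | b)

  ~a = 1111111100000000
  ~c = 1100110011001100
  (~c | b) = 1100111111001111
  (~a & (~c | b)) = 1100111100000000
  ((~a & (~c | b)) & d) = 0100010100000000
  (((~a & (~c | b)) & d) | b) = 0100111100001111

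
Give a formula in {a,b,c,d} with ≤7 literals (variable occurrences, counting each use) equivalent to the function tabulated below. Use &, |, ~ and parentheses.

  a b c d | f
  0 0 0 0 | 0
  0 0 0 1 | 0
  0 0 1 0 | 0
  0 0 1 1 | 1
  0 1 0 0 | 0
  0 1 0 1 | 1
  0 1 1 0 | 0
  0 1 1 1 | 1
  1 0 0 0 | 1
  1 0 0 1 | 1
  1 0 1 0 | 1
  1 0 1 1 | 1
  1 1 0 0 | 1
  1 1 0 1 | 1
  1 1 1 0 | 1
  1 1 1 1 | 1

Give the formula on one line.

  (c | b) = 0011111100111111
  ((c | b) | a) = 0011111111111111
  (a | d) = 0101010111111111
  (((c | b) | a) & (a | d)) = 0001010111111111

(((c | b) | a) & (a | d))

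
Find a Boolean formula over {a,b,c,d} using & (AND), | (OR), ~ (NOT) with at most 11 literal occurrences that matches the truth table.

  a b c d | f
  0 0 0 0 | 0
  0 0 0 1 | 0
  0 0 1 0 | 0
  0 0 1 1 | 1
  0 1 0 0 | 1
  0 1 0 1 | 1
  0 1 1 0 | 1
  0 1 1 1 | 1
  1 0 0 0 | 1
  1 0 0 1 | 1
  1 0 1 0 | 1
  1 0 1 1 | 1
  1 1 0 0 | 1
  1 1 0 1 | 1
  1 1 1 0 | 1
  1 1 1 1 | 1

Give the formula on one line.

(((c & (a | d)) | b) | ((a | d) & (a | b)))

  (a | d) = 0101010111111111
  (c & (a | d)) = 0001000100110011
  ((c & (a | d)) | b) = 0001111100111111
  (a | b) = 0000111111111111
  ((a | d) & (a | b)) = 0000010111111111
  (((c & (a | d)) | b) | ((a | d) & (a | b))) = 0001111111111111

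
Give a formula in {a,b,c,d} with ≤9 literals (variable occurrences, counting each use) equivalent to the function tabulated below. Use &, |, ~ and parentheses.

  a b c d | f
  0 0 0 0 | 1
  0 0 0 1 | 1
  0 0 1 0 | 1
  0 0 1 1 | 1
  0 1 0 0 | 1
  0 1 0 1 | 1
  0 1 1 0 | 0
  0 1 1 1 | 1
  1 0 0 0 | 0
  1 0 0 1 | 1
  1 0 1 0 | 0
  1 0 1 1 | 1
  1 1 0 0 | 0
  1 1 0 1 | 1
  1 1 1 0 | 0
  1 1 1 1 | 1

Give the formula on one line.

  ~a = 1111111100000000
  ~c = 1100110011001100
  (~a & ~c) = 1100110000000000
  ((~a & ~c) & b) = 0000110000000000
  (d | b) = 0101111101011111
  ~b = 1111000011110000
  (d | ~b) = 1111010111110101
  ((d | b) & (d | ~b)) = 0101010101010101
  (((~a & ~c) & b) | ((d | b) & (d | ~b))) = 0101110101010101
  (~a & ~b) = 1111000000000000
  ((((~a & ~c) & b) | ((d | b) & (d | ~b))) | (~a & ~b)) = 1111110101010101

((((~a & ~c) & b) | ((d | b) & (d | ~b))) | (~a & ~b))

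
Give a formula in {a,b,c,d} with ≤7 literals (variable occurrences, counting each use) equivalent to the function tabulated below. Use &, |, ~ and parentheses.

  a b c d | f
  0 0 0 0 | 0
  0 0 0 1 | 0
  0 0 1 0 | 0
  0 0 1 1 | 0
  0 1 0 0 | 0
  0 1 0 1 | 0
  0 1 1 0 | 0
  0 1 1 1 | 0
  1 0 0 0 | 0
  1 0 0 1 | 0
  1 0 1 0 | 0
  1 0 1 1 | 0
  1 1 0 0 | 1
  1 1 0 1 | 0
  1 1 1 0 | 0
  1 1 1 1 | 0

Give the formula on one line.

(((~d & ~c) & b) & a)

  ~d = 1010101010101010
  ~c = 1100110011001100
  (~d & ~c) = 1000100010001000
  ((~d & ~c) & b) = 0000100000001000
  (((~d & ~c) & b) & a) = 0000000000001000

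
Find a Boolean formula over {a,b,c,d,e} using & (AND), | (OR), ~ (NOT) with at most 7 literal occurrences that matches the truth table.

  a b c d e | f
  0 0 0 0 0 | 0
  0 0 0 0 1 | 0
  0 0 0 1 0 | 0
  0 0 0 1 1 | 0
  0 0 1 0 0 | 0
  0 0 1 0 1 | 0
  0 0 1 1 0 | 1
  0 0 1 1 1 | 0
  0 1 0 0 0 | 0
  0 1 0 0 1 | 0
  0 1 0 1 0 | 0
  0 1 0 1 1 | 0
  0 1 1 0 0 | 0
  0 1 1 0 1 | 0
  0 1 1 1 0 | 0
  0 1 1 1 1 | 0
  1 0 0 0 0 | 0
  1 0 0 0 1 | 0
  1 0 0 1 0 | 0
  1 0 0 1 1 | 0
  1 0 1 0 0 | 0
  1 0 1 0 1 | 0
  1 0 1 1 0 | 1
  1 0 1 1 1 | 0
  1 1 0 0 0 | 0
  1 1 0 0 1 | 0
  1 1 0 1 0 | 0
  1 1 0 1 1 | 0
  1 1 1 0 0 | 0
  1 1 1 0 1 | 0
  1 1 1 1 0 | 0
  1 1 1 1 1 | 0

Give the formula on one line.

(((~b | ~c) & ~e) & (c & ((d & ~e) | e)))

  ~b = 11111111000000001111111100000000
  ~c = 11110000111100001111000011110000
  (~b | ~c) = 11111111111100001111111111110000
  ~e = 10101010101010101010101010101010
  ((~b | ~c) & ~e) = 10101010101000001010101010100000
  (d & ~e) = 00100010001000100010001000100010
  ((d & ~e) | e) = 01110111011101110111011101110111
  (c & ((d & ~e) | e)) = 00000111000001110000011100000111
  (((~b | ~c) & ~e) & (c & ((d & ~e) | e))) = 00000010000000000000001000000000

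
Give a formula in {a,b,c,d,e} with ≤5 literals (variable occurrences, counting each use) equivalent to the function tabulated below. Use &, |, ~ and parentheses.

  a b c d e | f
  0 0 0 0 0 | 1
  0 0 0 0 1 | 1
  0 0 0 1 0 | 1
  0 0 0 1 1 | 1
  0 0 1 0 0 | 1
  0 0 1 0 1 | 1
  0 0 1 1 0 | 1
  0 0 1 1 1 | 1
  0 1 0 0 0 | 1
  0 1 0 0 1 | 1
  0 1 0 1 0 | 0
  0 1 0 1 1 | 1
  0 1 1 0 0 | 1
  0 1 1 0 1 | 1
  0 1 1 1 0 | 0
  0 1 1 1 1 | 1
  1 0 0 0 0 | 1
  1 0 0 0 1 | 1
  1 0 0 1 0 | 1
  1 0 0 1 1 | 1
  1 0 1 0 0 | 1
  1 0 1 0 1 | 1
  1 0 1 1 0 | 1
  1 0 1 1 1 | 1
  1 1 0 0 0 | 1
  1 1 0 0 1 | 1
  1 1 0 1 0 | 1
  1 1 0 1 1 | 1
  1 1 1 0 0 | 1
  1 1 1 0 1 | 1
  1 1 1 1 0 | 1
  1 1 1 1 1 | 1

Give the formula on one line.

(e | ((a | ~d) | ~b))

  ~d = 11001100110011001100110011001100
  (a | ~d) = 11001100110011001111111111111111
  ~b = 11111111000000001111111100000000
  ((a | ~d) | ~b) = 11111111110011001111111111111111
  (e | ((a | ~d) | ~b)) = 11111111110111011111111111111111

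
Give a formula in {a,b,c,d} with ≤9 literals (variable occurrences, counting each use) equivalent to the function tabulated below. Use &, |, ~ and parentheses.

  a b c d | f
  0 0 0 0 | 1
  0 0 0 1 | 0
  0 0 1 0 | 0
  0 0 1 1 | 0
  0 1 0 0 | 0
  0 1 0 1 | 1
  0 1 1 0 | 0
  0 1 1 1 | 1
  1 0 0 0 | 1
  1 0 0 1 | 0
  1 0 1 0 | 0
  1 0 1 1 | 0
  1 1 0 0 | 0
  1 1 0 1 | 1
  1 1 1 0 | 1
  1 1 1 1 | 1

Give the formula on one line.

((~b | ((d | c) & ((a | d) & b))) & (b | (~d & ~c)))

  ~b = 1111000011110000
  (d | c) = 0111011101110111
  (a | d) = 0101010111111111
  ((a | d) & b) = 0000010100001111
  ((d | c) & ((a | d) & b)) = 0000010100000111
  (~b | ((d | c) & ((a | d) & b))) = 1111010111110111
  ~d = 1010101010101010
  ~c = 1100110011001100
  (~d & ~c) = 1000100010001000
  (b | (~d & ~c)) = 1000111110001111
  ((~b | ((d | c) & ((a | d) & b))) & (b | (~d & ~c))) = 1000010110000111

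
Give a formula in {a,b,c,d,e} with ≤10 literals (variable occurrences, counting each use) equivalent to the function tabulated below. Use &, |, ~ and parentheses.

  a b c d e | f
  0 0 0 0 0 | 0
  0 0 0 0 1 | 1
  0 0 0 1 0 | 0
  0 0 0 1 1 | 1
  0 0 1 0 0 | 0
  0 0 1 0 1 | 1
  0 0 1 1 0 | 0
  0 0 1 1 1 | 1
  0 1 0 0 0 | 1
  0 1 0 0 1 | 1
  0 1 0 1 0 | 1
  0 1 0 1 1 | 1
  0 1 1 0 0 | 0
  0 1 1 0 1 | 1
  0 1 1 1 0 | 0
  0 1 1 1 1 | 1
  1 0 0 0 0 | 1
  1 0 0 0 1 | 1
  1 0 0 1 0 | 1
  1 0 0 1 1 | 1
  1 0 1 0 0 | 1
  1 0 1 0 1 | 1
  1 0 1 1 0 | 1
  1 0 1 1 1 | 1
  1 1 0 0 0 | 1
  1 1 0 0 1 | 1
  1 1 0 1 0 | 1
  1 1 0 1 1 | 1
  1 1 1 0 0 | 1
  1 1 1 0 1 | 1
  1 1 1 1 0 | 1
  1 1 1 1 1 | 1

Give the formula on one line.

(((((e | ~b) | ~c) & b) | (e & d)) | (a | e))

  ~b = 11111111000000001111111100000000
  (e | ~b) = 11111111010101011111111101010101
  ~c = 11110000111100001111000011110000
  ((e | ~b) | ~c) = 11111111111101011111111111110101
  (((e | ~b) | ~c) & b) = 00000000111101010000000011110101
  (e & d) = 00010001000100010001000100010001
  ((((e | ~b) | ~c) & b) | (e & d)) = 00010001111101010001000111110101
  (a | e) = 01010101010101011111111111111111
  (((((e | ~b) | ~c) & b) | (e & d)) | (a | e)) = 01010101111101011111111111111111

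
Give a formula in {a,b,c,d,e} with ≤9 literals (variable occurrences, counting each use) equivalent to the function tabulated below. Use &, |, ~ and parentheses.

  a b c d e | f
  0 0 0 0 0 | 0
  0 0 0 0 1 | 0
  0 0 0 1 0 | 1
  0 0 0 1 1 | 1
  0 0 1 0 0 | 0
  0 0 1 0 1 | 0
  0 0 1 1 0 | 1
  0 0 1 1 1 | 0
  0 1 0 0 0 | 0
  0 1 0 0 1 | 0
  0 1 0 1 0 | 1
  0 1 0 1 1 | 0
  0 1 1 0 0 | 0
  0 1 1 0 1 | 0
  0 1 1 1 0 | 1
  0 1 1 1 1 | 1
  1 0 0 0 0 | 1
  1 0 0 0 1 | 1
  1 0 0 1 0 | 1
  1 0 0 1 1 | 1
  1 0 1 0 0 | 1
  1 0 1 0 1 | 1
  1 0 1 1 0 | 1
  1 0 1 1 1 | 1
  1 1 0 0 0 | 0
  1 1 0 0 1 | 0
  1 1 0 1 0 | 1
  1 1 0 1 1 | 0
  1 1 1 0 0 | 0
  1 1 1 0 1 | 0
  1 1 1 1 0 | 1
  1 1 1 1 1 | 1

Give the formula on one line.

  ~b = 11111111000000001111111100000000
  ~c = 11110000111100001111000011110000
  (~b & ~c) = 11110000000000001111000000000000
  ~e = 10101010101010101010101010101010
  ((~b & ~c) | ~e) = 11111010101010101111101010101010
  (((~b & ~c) | ~e) & d) = 00110010001000100011001000100010
  (a & ~b) = 00000000000000001111111100000000
  (b & d) = 00000000001100110000000000110011
  (c & (b & d)) = 00000000000000110000000000000011
  ((a & ~b) | (c & (b & d))) = 00000000000000111111111100000011
  ((((~b & ~c) | ~e) & d) | ((a & ~b) | (c & (b & d)))) = 00110010001000111111111100100011

((((~b & ~c) | ~e) & d) | ((a & ~b) | (c & (b & d))))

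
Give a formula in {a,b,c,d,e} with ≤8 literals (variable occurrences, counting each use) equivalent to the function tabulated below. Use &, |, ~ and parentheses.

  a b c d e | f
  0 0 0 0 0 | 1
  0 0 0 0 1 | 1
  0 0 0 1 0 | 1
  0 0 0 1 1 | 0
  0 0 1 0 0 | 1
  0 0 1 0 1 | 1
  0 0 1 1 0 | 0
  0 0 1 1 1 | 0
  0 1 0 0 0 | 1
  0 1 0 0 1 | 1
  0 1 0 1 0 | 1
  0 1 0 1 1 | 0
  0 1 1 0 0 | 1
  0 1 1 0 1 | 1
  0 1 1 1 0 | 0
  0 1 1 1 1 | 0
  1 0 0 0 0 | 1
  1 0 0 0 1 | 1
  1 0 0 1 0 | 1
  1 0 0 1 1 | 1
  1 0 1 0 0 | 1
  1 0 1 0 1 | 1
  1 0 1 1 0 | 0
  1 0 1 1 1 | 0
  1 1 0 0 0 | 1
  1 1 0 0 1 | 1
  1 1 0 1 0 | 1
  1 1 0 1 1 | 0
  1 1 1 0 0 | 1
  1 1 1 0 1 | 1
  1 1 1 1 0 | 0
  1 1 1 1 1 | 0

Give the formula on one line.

  ~d = 11001100110011001100110011001100
  ~e = 10101010101010101010101010101010
  (~d | ~e) = 11101110111011101110111011101110
  ~b = 11111111000000001111111100000000
  (e & ~b) = 01010101000000000101010100000000
  ((e & ~b) & a) = 00000000000000000101010100000000
  ((~d | ~e) | ((e & ~b) & a)) = 11101110111011101111111111101110
  ~c = 11110000111100001111000011110000
  (~c | ~d) = 11111100111111001111110011111100
  (((~d | ~e) | ((e & ~b) & a)) & (~c | ~d)) = 11101100111011001111110011101100

(((~d | ~e) | ((e & ~b) & a)) & (~c | ~d))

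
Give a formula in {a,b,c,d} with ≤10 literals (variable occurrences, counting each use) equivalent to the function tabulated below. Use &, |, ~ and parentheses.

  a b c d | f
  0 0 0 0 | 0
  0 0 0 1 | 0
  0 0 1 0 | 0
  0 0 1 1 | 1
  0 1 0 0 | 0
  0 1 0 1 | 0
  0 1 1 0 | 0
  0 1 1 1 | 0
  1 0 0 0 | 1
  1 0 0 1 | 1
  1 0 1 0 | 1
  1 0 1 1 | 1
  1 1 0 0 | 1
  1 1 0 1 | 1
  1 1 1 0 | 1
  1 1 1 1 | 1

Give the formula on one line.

(a | ((~b & d) & (((c | a) & d) & ~a)))

  ~b = 1111000011110000
  (~b & d) = 0101000001010000
  (c | a) = 0011001111111111
  ((c | a) & d) = 0001000101010101
  ~a = 1111111100000000
  (((c | a) & d) & ~a) = 0001000100000000
  ((~b & d) & (((c | a) & d) & ~a)) = 0001000000000000
  (a | ((~b & d) & (((c | a) & d) & ~a))) = 0001000011111111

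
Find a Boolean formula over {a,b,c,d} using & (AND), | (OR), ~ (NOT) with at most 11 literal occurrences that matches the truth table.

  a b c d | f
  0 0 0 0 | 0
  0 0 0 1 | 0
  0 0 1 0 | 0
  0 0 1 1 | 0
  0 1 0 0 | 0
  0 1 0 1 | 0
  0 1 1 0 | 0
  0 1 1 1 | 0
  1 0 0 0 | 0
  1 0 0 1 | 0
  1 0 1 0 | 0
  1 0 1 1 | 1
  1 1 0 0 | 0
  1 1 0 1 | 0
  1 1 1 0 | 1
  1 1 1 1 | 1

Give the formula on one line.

((((~b | ~c) & ((b | d) & ~a)) | c) & (a & (b | d)))

  ~b = 1111000011110000
  ~c = 1100110011001100
  (~b | ~c) = 1111110011111100
  (b | d) = 0101111101011111
  ~a = 1111111100000000
  ((b | d) & ~a) = 0101111100000000
  ((~b | ~c) & ((b | d) & ~a)) = 0101110000000000
  (((~b | ~c) & ((b | d) & ~a)) | c) = 0111111100110011
  (a & (b | d)) = 0000000001011111
  ((((~b | ~c) & ((b | d) & ~a)) | c) & (a & (b | d))) = 0000000000010011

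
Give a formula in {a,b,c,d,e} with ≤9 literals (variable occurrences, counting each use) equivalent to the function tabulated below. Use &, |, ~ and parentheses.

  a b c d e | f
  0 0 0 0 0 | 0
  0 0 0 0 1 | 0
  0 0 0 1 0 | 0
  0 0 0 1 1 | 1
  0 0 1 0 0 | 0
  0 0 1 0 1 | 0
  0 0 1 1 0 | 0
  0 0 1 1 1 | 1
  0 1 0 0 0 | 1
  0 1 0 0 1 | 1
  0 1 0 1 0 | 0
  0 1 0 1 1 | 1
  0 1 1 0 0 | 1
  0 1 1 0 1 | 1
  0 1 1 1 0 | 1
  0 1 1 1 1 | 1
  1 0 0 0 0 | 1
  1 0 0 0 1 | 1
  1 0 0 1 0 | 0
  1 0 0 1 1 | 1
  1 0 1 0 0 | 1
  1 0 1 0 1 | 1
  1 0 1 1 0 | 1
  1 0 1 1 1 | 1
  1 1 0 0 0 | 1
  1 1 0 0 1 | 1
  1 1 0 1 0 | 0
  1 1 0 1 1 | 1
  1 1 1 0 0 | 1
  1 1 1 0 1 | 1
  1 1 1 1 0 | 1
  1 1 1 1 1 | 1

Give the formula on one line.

  (a | b) = 00000000111111111111111111111111
  ~a = 11111111111111110000000000000000
  (~a & e) = 01010101010101010000000000000000
  ((~a & e) & d) = 00010001000100010000000000000000
  ((a | b) | ((~a & e) & d)) = 00010001111111111111111111111111
  ~d = 11001100110011001100110011001100
  (e | ~d) = 11011101110111011101110111011101
  ((e | ~d) | c) = 11011111110111111101111111011111
  (((a | b) | ((~a & e) & d)) & ((e | ~d) | c)) = 00010001110111111101111111011111

(((a | b) | ((~a & e) & d)) & ((e | ~d) | c))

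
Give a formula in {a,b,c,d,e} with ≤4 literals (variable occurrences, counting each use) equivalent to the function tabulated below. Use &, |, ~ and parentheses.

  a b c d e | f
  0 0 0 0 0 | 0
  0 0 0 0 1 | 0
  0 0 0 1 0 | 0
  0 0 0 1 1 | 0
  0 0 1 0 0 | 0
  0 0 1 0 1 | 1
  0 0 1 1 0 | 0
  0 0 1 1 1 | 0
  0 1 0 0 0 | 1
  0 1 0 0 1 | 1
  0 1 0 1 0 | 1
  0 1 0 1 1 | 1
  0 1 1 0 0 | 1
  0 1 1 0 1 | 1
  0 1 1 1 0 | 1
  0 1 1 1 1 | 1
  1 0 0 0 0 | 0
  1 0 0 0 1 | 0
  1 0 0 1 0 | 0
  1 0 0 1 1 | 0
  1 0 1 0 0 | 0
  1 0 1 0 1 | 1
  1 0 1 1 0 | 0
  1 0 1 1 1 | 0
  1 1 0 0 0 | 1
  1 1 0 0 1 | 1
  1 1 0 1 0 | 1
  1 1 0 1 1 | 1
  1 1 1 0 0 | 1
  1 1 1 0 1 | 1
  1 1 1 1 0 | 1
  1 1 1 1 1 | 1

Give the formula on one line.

(b | (c & (~d & e)))

  ~d = 11001100110011001100110011001100
  (~d & e) = 01000100010001000100010001000100
  (c & (~d & e)) = 00000100000001000000010000000100
  (b | (c & (~d & e))) = 00000100111111110000010011111111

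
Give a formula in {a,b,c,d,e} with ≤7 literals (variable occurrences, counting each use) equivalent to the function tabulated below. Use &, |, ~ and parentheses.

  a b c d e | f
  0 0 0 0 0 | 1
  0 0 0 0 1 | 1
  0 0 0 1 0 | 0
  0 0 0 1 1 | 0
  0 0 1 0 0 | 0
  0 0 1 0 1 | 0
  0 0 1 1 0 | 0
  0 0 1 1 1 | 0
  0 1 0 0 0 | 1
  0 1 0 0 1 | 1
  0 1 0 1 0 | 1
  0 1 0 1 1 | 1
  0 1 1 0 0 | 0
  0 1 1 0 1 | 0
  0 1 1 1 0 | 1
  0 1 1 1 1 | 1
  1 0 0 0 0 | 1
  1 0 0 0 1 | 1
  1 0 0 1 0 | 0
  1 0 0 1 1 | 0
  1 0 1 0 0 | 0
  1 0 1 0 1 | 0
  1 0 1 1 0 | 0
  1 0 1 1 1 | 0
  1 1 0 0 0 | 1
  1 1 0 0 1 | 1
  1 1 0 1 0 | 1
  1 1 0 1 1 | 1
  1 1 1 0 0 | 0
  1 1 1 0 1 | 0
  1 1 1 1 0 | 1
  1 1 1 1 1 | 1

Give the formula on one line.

((b | ~d) & (~c | d))

  ~d = 11001100110011001100110011001100
  (b | ~d) = 11001100111111111100110011111111
  ~c = 11110000111100001111000011110000
  (~c | d) = 11110011111100111111001111110011
  ((b | ~d) & (~c | d)) = 11000000111100111100000011110011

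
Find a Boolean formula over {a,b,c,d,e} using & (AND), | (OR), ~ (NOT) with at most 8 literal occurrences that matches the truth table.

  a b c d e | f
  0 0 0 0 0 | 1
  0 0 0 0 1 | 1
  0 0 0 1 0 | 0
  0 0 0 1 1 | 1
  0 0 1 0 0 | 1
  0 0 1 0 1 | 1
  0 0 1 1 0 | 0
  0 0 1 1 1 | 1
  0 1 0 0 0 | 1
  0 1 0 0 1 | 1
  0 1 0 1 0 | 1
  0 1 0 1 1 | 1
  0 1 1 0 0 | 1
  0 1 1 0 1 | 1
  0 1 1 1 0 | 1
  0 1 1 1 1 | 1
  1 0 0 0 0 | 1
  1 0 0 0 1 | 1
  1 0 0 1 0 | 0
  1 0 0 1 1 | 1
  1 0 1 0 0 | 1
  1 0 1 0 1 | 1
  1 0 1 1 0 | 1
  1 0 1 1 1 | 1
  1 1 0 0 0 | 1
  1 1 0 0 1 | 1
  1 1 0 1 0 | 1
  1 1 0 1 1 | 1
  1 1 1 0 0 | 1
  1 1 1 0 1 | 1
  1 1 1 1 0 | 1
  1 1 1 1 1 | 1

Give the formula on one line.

(((e | ~d) | (c & a)) | b)

  ~d = 11001100110011001100110011001100
  (e | ~d) = 11011101110111011101110111011101
  (c & a) = 00000000000000000000111100001111
  ((e | ~d) | (c & a)) = 11011101110111011101111111011111
  (((e | ~d) | (c & a)) | b) = 11011101111111111101111111111111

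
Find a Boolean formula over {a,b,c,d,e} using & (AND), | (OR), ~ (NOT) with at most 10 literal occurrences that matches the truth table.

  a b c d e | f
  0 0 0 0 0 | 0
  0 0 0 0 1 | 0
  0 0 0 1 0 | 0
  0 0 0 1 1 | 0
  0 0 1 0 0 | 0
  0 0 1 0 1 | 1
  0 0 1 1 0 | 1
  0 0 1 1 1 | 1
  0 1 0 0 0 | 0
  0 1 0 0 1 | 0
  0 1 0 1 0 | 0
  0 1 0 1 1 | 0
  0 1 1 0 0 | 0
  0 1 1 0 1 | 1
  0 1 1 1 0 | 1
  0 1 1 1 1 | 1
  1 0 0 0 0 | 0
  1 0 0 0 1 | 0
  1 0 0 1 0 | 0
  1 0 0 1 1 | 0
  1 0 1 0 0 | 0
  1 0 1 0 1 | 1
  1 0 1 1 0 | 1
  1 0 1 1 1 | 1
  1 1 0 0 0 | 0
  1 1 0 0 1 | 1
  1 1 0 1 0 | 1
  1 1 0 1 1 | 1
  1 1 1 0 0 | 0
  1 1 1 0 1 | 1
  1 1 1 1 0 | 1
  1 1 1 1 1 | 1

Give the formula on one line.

(((a & b) | c) & ((d | e) & (c | a)))

  (a & b) = 00000000000000000000000011111111
  ((a & b) | c) = 00001111000011110000111111111111
  (d | e) = 01110111011101110111011101110111
  (c | a) = 00001111000011111111111111111111
  ((d | e) & (c | a)) = 00000111000001110111011101110111
  (((a & b) | c) & ((d | e) & (c | a))) = 00000111000001110000011101110111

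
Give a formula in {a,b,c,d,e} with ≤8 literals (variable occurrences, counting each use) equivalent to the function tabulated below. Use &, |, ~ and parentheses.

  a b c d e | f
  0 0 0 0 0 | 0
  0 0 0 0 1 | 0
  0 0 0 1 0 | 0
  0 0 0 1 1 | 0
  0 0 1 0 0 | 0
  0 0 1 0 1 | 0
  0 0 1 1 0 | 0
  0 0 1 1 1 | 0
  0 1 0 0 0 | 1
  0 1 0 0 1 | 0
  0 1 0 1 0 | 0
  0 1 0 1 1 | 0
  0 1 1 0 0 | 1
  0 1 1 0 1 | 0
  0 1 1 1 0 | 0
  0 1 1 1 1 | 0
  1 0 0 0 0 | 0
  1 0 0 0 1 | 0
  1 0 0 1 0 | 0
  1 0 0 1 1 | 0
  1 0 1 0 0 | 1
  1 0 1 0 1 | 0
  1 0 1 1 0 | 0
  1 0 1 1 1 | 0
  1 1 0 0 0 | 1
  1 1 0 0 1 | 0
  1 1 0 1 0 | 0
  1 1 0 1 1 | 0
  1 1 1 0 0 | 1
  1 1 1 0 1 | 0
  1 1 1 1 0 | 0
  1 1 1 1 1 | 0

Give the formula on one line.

(((d | (b | (a & c))) & (b | a)) & (~d & ~e))

  (a & c) = 00000000000000000000111100001111
  (b | (a & c)) = 00000000111111110000111111111111
  (d | (b | (a & c))) = 00110011111111110011111111111111
  (b | a) = 00000000111111111111111111111111
  ((d | (b | (a & c))) & (b | a)) = 00000000111111110011111111111111
  ~d = 11001100110011001100110011001100
  ~e = 10101010101010101010101010101010
  (~d & ~e) = 10001000100010001000100010001000
  (((d | (b | (a & c))) & (b | a)) & (~d & ~e)) = 00000000100010000000100010001000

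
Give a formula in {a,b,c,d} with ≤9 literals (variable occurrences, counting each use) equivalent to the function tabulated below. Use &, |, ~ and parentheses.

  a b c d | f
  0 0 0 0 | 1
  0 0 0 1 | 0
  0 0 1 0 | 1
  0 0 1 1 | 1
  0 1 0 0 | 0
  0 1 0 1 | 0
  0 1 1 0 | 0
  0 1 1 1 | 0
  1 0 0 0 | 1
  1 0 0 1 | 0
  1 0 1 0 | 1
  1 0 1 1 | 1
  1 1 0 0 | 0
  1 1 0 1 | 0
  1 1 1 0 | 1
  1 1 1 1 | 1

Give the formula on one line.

  (a & c) = 0000000000110011
  ~d = 1010101010101010
  (c | b) = 0011111100111111
  ((c | b) & d) = 0001010100010101
  (~d | ((c | b) & d)) = 1011111110111111
  ~b = 1111000011110000
  (c | ~b) = 1111001111110011
  ((~d | ((c | b) & d)) & (c | ~b)) = 1011001110110011
  (((~d | ((c | b) & d)) & (c | ~b)) & ~b) = 1011000010110000
  ((a & c) | (((~d | ((c | b) & d)) & (c | ~b)) & ~b)) = 1011000010110011

((a & c) | (((~d | ((c | b) & d)) & (c | ~b)) & ~b))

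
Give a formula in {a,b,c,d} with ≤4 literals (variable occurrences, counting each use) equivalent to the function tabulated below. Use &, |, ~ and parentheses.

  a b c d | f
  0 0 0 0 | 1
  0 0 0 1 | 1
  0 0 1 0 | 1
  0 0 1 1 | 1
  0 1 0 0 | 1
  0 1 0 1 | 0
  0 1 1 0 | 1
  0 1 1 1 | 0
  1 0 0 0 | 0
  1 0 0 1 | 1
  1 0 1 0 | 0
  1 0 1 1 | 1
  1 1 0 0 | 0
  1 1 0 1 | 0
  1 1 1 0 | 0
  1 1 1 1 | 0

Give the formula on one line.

  ~b = 1111000011110000
  ~d = 1010101010101010
  (~b | ~d) = 1111101011111010
  ~a = 1111111100000000
  (d | ~a) = 1111111101010101
  ((~b | ~d) & (d | ~a)) = 1111101001010000

((~b | ~d) & (d | ~a))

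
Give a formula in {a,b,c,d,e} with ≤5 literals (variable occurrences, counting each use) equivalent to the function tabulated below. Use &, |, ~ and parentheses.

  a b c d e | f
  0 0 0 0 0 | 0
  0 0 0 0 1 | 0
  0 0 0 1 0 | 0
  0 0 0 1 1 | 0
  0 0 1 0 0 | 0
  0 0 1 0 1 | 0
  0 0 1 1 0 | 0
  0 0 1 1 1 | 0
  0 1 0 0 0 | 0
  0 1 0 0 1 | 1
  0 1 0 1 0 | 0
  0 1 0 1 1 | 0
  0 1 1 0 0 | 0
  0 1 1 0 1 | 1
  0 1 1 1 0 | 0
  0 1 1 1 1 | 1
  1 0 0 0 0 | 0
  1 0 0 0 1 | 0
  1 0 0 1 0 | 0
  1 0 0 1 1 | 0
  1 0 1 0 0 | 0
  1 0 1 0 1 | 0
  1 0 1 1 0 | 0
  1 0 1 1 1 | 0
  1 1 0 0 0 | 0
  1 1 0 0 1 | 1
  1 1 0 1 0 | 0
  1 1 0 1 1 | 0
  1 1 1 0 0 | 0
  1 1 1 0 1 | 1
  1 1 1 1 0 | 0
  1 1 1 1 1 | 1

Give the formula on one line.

((e & b) & ((c | ~d) | ~e))

  (e & b) = 00000000010101010000000001010101
  ~d = 11001100110011001100110011001100
  (c | ~d) = 11001111110011111100111111001111
  ~e = 10101010101010101010101010101010
  ((c | ~d) | ~e) = 11101111111011111110111111101111
  ((e & b) & ((c | ~d) | ~e)) = 00000000010001010000000001000101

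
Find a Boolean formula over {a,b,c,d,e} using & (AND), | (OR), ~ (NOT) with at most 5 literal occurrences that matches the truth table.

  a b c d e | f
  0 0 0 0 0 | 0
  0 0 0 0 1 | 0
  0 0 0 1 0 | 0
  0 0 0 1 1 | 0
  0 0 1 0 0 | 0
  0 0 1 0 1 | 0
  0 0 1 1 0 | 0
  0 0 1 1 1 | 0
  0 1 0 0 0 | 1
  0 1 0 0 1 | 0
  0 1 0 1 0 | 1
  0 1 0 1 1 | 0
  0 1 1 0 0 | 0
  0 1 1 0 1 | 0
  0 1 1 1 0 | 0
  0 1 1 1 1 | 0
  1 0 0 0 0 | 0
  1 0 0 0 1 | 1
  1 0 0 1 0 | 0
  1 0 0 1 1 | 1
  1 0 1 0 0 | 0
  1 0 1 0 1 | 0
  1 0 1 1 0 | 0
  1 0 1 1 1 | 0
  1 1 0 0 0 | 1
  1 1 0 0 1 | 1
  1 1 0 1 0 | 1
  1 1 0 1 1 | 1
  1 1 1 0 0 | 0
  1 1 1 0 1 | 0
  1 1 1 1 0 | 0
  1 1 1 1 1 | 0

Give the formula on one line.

(~c & ((~e | a) & (e | b)))

  ~c = 11110000111100001111000011110000
  ~e = 10101010101010101010101010101010
  (~e | a) = 10101010101010101111111111111111
  (e | b) = 01010101111111110101010111111111
  ((~e | a) & (e | b)) = 00000000101010100101010111111111
  (~c & ((~e | a) & (e | b))) = 00000000101000000101000011110000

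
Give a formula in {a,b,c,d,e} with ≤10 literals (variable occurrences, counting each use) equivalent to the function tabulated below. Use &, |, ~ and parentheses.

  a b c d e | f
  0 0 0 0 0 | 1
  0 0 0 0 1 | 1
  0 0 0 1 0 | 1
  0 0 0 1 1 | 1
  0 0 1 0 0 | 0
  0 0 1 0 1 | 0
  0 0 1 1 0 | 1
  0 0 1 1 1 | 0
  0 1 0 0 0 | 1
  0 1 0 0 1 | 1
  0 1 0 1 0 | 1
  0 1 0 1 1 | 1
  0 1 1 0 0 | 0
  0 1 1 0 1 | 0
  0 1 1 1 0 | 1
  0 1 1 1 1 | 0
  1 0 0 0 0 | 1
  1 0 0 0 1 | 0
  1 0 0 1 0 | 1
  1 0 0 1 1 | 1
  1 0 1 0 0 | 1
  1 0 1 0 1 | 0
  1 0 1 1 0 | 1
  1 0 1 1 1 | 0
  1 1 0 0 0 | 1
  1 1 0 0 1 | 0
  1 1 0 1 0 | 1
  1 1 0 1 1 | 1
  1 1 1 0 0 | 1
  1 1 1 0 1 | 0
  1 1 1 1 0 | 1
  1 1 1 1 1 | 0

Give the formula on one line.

((~e & (a | (e | d))) | (~c & (d | ~a)))

  ~e = 10101010101010101010101010101010
  (e | d) = 01110111011101110111011101110111
  (a | (e | d)) = 01110111011101111111111111111111
  (~e & (a | (e | d))) = 00100010001000101010101010101010
  ~c = 11110000111100001111000011110000
  ~a = 11111111111111110000000000000000
  (d | ~a) = 11111111111111110011001100110011
  (~c & (d | ~a)) = 11110000111100000011000000110000
  ((~e & (a | (e | d))) | (~c & (d | ~a))) = 11110010111100101011101010111010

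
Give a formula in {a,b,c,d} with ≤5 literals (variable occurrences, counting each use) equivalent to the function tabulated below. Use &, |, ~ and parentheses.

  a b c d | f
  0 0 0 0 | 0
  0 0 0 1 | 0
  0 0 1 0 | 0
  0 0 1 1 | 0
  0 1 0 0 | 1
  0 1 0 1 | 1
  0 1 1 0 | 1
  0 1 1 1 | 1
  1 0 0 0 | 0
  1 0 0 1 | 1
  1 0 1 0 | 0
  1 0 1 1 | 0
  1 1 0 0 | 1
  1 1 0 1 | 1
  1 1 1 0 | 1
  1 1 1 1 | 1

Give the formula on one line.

(b | (a & (d & ~c)))

  ~c = 1100110011001100
  (d & ~c) = 0100010001000100
  (a & (d & ~c)) = 0000000001000100
  (b | (a & (d & ~c))) = 0000111101001111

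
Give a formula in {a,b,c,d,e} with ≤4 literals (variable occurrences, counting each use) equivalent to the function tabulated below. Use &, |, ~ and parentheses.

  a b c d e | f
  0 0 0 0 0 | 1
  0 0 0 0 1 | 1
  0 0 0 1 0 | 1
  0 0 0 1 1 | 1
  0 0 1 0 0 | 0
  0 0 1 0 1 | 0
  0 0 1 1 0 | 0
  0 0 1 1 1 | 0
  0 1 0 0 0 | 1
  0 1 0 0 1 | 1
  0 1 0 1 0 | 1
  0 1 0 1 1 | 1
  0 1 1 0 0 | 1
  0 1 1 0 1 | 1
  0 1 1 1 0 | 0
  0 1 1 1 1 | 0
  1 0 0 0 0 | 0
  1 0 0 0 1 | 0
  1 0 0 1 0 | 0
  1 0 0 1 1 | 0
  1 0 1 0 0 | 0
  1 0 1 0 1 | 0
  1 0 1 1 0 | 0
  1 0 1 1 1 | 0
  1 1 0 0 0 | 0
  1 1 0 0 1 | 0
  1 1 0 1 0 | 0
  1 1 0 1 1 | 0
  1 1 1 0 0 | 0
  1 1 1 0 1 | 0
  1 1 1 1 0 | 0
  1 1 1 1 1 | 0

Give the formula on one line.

(~a & (~c | (b & ~d)))

  ~a = 11111111111111110000000000000000
  ~c = 11110000111100001111000011110000
  ~d = 11001100110011001100110011001100
  (b & ~d) = 00000000110011000000000011001100
  (~c | (b & ~d)) = 11110000111111001111000011111100
  (~a & (~c | (b & ~d))) = 11110000111111000000000000000000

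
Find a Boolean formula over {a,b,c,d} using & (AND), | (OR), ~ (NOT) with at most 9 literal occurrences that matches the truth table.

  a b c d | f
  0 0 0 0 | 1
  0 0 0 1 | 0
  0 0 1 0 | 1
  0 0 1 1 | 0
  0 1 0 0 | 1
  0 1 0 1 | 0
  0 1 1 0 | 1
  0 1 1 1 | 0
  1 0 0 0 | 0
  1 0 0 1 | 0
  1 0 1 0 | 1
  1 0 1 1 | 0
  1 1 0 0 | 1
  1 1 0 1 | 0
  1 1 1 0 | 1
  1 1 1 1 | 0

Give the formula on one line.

  ~a = 1111111100000000
  (~a | b) = 1111111100001111
  ~d = 1010101010101010
  ((~a | b) & ~d) = 1010101000001010
  (~d & a) = 0000000010101010
  (c & (~d & a)) = 0000000000100010
  (((~a | b) & ~d) | (c & (~d & a))) = 1010101000101010

(((~a | b) & ~d) | (c & (~d & a)))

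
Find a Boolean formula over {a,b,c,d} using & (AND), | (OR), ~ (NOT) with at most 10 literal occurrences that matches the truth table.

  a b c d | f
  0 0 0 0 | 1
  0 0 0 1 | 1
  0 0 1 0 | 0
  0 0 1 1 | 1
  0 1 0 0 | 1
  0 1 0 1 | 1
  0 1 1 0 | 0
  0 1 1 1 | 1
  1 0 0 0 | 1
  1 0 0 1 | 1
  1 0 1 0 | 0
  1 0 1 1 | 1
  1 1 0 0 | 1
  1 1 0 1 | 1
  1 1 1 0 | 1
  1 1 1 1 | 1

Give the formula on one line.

((d | (~d & ~c)) | ((b & (a | ~c)) | (d & c)))

  ~d = 1010101010101010
  ~c = 1100110011001100
  (~d & ~c) = 1000100010001000
  (d | (~d & ~c)) = 1101110111011101
  (a | ~c) = 1100110011111111
  (b & (a | ~c)) = 0000110000001111
  (d & c) = 0001000100010001
  ((b & (a | ~c)) | (d & c)) = 0001110100011111
  ((d | (~d & ~c)) | ((b & (a | ~c)) | (d & c))) = 1101110111011111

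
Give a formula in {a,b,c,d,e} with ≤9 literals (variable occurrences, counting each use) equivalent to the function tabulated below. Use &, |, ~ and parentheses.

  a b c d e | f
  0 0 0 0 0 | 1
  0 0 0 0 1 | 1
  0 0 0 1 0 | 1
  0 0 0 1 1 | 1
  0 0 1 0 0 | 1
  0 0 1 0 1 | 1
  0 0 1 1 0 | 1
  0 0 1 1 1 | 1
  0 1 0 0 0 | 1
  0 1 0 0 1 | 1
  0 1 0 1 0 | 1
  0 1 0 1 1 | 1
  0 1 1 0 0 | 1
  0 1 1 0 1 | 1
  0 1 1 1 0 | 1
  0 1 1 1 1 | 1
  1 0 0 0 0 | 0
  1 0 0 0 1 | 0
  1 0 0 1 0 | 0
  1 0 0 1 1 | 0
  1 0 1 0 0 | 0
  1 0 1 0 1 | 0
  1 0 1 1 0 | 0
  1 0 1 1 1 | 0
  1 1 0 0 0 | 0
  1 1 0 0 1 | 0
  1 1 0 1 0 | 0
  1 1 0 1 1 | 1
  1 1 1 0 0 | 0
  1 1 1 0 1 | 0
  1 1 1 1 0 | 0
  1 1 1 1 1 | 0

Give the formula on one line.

  (b & d) = 00000000001100110000000000110011
  ~c = 11110000111100001111000011110000
  ~a = 11111111111111110000000000000000
  (~c & ~a) = 11110000111100000000000000000000
  (e | (~c & ~a)) = 11110101111101010101010101010101
  (~c & (e | (~c & ~a))) = 11110000111100000101000001010000
  ((b & d) & (~c & (e | (~c & ~a)))) = 00000000001100000000000000010000
  (((b & d) & (~c & (e | (~c & ~a)))) | ~a) = 11111111111111110000000000010000

(((b & d) & (~c & (e | (~c & ~a)))) | ~a)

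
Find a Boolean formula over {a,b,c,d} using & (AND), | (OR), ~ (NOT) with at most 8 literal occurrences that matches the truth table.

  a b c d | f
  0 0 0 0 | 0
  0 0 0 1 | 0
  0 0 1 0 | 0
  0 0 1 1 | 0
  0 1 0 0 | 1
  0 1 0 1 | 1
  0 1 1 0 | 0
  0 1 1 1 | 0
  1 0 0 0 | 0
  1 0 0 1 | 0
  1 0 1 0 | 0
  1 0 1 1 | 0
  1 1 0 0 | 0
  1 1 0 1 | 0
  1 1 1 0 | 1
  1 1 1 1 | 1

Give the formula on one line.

  ~a = 1111111100000000
  (c | ~a) = 1111111100110011
  (b & (c | ~a)) = 0000111100000011
  ~c = 1100110011001100
  (c | b) = 0011111100111111
  (~c & (c | b)) = 0000110000001100
  ((~c & (c | b)) | a) = 0000110011111111
  ((b & (c | ~a)) & ((~c & (c | b)) | a)) = 0000110000000011

((b & (c | ~a)) & ((~c & (c | b)) | a))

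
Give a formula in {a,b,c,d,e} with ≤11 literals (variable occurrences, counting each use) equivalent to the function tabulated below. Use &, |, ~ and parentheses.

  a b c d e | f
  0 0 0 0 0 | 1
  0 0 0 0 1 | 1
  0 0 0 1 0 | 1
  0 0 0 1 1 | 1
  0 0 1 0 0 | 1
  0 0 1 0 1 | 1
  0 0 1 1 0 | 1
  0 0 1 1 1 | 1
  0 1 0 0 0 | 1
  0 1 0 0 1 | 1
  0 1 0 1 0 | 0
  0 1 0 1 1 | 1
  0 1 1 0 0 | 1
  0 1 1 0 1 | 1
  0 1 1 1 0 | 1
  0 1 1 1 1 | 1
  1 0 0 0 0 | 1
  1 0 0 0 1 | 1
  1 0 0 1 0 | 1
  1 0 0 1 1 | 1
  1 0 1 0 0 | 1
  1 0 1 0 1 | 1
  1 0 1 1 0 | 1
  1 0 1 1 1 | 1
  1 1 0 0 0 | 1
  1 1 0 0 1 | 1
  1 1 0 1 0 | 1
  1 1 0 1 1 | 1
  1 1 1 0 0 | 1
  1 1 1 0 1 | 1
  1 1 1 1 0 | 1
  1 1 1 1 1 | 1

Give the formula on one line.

(~d | (((c | (e & (b & ~c))) | (~b & ~c)) | a))

  ~d = 11001100110011001100110011001100
  ~c = 11110000111100001111000011110000
  (b & ~c) = 00000000111100000000000011110000
  (e & (b & ~c)) = 00000000010100000000000001010000
  (c | (e & (b & ~c))) = 00001111010111110000111101011111
  ~b = 11111111000000001111111100000000
  (~b & ~c) = 11110000000000001111000000000000
  ((c | (e & (b & ~c))) | (~b & ~c)) = 11111111010111111111111101011111
  (((c | (e & (b & ~c))) | (~b & ~c)) | a) = 11111111010111111111111111111111
  (~d | (((c | (e & (b & ~c))) | (~b & ~c)) | a)) = 11111111110111111111111111111111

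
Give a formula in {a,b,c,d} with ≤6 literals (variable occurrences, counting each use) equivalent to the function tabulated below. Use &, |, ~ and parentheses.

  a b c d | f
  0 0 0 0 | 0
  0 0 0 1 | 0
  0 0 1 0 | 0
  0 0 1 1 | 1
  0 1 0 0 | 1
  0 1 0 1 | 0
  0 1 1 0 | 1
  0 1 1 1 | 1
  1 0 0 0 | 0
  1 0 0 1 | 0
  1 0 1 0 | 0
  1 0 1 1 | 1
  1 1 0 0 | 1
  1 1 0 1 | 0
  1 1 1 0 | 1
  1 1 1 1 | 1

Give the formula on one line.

  ~d = 1010101010101010
  (~d & b) = 0000101000001010
  (~d | c) = 1011101110111011
  ((~d | c) & d) = 0001000100010001
  ((~d & b) | ((~d | c) & d)) = 0001101100011011

((~d & b) | ((~d | c) & d))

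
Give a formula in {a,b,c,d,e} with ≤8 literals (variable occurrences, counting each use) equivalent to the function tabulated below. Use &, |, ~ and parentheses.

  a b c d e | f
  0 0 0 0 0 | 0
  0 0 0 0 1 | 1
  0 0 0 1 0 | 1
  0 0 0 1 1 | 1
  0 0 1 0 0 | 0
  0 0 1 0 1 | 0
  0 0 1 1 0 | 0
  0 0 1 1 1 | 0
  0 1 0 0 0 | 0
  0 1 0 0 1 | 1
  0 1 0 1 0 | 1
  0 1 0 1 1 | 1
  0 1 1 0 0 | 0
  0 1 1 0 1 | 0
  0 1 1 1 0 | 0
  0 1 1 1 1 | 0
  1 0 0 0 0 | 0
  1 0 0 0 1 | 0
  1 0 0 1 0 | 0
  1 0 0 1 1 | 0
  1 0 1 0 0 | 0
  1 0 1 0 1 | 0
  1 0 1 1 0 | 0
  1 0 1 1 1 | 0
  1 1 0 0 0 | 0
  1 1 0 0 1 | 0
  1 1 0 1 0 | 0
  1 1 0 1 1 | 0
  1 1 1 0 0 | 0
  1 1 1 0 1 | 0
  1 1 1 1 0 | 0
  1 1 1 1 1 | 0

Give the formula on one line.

  ~a = 11111111111111110000000000000000
  (~a | c) = 11111111111111110000111100001111
  ~c = 11110000111100001111000011110000
  (d | e) = 01110111011101110111011101110111
  (~c & (d | e)) = 01110000011100000111000001110000
  ((~a | c) & (~c & (d | e))) = 01110000011100000000000000000000

((~a | c) & (~c & (d | e)))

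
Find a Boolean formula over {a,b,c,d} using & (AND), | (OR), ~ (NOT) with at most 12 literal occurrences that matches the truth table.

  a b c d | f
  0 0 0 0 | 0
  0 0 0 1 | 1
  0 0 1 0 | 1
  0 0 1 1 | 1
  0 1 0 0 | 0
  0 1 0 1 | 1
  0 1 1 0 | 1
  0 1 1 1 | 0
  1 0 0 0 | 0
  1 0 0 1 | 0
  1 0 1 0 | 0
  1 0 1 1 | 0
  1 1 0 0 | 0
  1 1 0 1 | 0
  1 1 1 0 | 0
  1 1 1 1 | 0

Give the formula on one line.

(((~c | (~d | a)) | ~b) & (~a & ((d | a) | (~a & c))))

  ~c = 1100110011001100
  ~d = 1010101010101010
  (~d | a) = 1010101011111111
  (~c | (~d | a)) = 1110111011111111
  ~b = 1111000011110000
  ((~c | (~d | a)) | ~b) = 1111111011111111
  ~a = 1111111100000000
  (d | a) = 0101010111111111
  (~a & c) = 0011001100000000
  ((d | a) | (~a & c)) = 0111011111111111
  (~a & ((d | a) | (~a & c))) = 0111011100000000
  (((~c | (~d | a)) | ~b) & (~a & ((d | a) | (~a & c)))) = 0111011000000000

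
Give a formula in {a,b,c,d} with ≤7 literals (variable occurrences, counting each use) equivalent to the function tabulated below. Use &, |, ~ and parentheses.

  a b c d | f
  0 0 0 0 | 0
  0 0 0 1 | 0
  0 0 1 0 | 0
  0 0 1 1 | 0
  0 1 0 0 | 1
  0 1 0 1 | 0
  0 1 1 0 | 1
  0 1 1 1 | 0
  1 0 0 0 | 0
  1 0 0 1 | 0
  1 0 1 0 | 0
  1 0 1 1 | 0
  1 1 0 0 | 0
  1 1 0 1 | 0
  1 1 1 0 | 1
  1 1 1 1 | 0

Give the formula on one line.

((c & (~d & b)) | ((~d & b) & ~a))

  ~d = 1010101010101010
  (~d & b) = 0000101000001010
  (c & (~d & b)) = 0000001000000010
  ~a = 1111111100000000
  ((~d & b) & ~a) = 0000101000000000
  ((c & (~d & b)) | ((~d & b) & ~a)) = 0000101000000010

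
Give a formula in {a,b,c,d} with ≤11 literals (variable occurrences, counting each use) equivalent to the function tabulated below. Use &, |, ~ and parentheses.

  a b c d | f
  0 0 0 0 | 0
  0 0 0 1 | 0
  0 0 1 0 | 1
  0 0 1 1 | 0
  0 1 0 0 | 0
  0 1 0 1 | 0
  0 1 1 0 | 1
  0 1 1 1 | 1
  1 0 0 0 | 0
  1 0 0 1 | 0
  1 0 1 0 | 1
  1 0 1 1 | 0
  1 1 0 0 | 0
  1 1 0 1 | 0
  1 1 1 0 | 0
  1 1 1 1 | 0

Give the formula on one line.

  ~a = 1111111100000000
  ~b = 1111000011110000
  (~a | ~b) = 1111111111110000
  (c & (~a | ~b)) = 0011001100110000
  ~d = 1010101010101010
  (~a & b) = 0000111100000000
  (~d | (~a & b)) = 1010111110101010
  (c | d) = 0111011101110111
  ((~d | (~a & b)) & (c | d)) = 0010011100100010
  ((c & (~a | ~b)) & ((~d | (~a & b)) & (c | d))) = 0010001100100000

((c & (~a | ~b)) & ((~d | (~a & b)) & (c | d)))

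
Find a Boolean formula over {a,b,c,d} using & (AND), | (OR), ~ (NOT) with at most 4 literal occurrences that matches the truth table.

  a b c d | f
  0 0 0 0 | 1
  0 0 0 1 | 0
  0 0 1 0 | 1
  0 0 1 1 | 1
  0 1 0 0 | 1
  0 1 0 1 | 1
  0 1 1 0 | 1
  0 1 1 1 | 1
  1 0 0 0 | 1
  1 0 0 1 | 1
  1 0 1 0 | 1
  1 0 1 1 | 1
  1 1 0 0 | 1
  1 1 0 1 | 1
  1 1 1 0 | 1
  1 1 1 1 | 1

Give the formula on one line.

  ~d = 1010101010101010
  (~d | c) = 1011101110111011
  ((~d | c) | b) = 1011111110111111
  (((~d | c) | b) | a) = 1011111111111111

(((~d | c) | b) | a)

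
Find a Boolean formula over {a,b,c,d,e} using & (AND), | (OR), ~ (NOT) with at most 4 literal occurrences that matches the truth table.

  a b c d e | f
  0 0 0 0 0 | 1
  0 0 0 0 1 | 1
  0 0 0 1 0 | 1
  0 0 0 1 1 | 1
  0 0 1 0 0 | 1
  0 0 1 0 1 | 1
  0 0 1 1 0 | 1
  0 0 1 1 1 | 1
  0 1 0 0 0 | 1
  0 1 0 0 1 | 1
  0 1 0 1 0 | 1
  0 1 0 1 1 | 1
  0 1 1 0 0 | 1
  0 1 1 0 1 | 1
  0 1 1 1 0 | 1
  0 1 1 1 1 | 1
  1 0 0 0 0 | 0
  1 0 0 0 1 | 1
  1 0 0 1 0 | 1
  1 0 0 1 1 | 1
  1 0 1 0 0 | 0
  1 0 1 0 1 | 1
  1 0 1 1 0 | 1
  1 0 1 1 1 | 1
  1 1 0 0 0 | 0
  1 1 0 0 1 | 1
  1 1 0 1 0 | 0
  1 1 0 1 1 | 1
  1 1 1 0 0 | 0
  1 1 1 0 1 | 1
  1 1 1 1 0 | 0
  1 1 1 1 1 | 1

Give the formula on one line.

(((d & ~b) | ~a) | e)

  ~b = 11111111000000001111111100000000
  (d & ~b) = 00110011000000000011001100000000
  ~a = 11111111111111110000000000000000
  ((d & ~b) | ~a) = 11111111111111110011001100000000
  (((d & ~b) | ~a) | e) = 11111111111111110111011101010101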